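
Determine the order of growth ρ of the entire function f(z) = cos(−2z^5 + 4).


Write cos(w) = (e^{iw} ± e^{−iw})/(2 or 2i), so |cos(w)| ≤ e^{|w|}. With w = −2z^5 + 4, |w| ≤ 2r^5 + 4 on |z|=r, giving M(r) ≤ e^{2r^5 + 4} and ρ ≤ 5. For the lower bound, choose z on |z|=r with -2z^5 purely imaginary of modulus 2r^5; then |cos(−2z^5 + 4)| grows like e^{2r^5}/2, so ρ ≥ 5. Hence ρ = 5.
Therefore ρ = 5.

Order ρ = 5.


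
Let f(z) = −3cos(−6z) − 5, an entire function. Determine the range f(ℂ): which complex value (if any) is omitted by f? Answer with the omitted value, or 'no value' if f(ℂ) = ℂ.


Little Picard bounds the complement of f(ℂ) to at most one point.
cos is entire and surjective onto ℂ: for every w ∈ ℂ, cos(ζ) = w has a solution ζ ∈ ℂ (e.g., via the complex inverse arccos). With ζ = −6z this gives z = ζ/(-6). Then -3·cos(−6z) takes every value in -3·ℂ = ℂ, and adding -5 is a bijection of ℂ. So f is surjective and omits no value. (Note: only on the real line is cos bounded by [−1, 1].)

Omitted value: no value.


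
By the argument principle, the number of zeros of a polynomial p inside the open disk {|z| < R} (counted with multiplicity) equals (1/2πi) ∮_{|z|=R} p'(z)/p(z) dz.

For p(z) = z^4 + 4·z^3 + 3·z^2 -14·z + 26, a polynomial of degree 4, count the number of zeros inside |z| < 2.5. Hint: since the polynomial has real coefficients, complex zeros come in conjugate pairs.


The zeros of p are: (-3 + 2i), (-3 - 2i), (1 + 1i), (1 - 1i).
Their magnitudes are: 3.606, 3.606, 1.414, 1.414.
Zeros with |z| < R = 2.5: (1 + 1i), (1 - 1i).
Count = 2.
By the argument principle, (1/2πi) ∮_{|z|=R} p'(z)/p(z) dz equals exactly this count.

Number of zeros inside |z| < 2.5: 2.


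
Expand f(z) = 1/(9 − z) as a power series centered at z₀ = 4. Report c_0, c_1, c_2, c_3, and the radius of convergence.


Let w = z − z₀, so z = z₀ + w.
Then 9 − z = 9 − (z₀ + w) = (9 − z₀) − w = 5 − w.
f(z) = 1/(5 − w) = (1/(5)) · 1/(1 − w/(5)) = Σ_{n≥0} w^n / (5)^(n+1).
So c_n = 1/(5)^(n+1):
  c_0 = 1/(5)^1 = 1/5.
  c_1 = 1/(5)^2 = 1/25.
  c_2 = 1/(5)^3 = 1/125.
  c_3 = 1/(5)^4 = 1/625.
The series is valid for |w/d| < 1, i.e. |z − z₀| < |d|.
Radius of convergence: R = |9 − z₀| = |5| = 5 (distance from z₀ to the singularity z = 9).

c_0 = 1/5, c_1 = 1/25, c_2 = 1/125, c_3 = 1/625; R = 5.


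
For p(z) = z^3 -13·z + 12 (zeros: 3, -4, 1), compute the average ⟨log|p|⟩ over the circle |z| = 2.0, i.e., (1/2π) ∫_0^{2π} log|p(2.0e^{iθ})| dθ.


Zeros: -4, 1, 3; r = 2.0.
Inside |z| < r: 1. Outside (|z| ≥ r): -4, 3.
p(0) = 12, so log|p(0)| = log(12) = 2.4849.
Apply Jensen: I(r) = log|p(0)| + Σ_k log(r/|z_k|), summed over zeros inside |z| < r.
  log(r/|z_k|) for z_k = 1: log(2.0/1) = 0.6931
  Outside zeros (-4, 3) contribute nothing to the Jensen sum.
Sum over inside zeros: 0.6931.
I(r) = log|p(0)| + (inside sum) = 2.4849 + 0.6931 = 3.1781.
Note: since some zeros are outside |z| ≤ r, the simplified n·log(r) form does NOT apply — only the inside zeros contribute.

I(r) ≈ 3.1781.


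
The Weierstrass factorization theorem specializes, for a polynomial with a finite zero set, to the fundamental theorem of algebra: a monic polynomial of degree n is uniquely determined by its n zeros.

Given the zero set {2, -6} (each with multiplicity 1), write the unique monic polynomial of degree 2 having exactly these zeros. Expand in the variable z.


The polynomial is p(z) = ∏_{α ∈ S} (z − α), where S = {2, -6}.
Expanding the product yields: p(z) = z^2 + 4·z -12.
The resulting polynomial has degree 2 and real coefficients as required.

p(z) = z^2 + 4·z -12.


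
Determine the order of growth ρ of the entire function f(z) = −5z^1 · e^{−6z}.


M(r) = max_{|z|=r} |-5|·|z|^1·|e^{−6z}| = 5·r^1 · e^{6r^1} (the factors attain their maxima compatibly on |z|=r). Then log M(r) = log 5 + 1·log r + 6r^1, dominated by the last term, so log log M(r) ~ 1·log r. The polynomial factor -5z^1 contributes only a log r term and does not affect the order. ρ = 1.
Therefore ρ = 1.

Order ρ = 1.


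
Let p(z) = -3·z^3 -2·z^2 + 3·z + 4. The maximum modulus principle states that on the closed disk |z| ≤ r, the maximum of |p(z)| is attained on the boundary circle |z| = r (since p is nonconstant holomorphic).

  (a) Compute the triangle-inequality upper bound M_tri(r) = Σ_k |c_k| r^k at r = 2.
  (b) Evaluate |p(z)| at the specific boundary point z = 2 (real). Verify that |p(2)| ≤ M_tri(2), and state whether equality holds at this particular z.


Coefficients: c_0 = 4, c_1 = 3, c_2 = -2, c_3 = -3. Radius r = 2.
Part (a). Triangle bound: M_tri(r) = Σ_k |c_k| r^k
  = |4|·2^0 + |3|·2^1 + |-2|·2^2 + |-3|·2^3
  = 4 + 6 + 8 + 24 = 42.
This bounds M(r) := max_{|z|=r} |p(z)| from above; equality holds iff all terms c_k z^k can be made to align in phase at a single z on |z|=r.
Part (b). At z = 2 (real, on the circle |z| = r):
  p(2) = (4)·2^0 + (3)·2^1 + (-2)·2^2 + (-3)·2^3 = -22.
  |p(2)| = 22.
Check: |p(2)| = 22 ≤ 42 = M_tri(2). ✓ Equality does not hold at z = 2 (the coefficients have mixed signs, so the terms do not all align in phase there).

M_tri(2) = 42; |p(2)| = 22; equality at z=2: no.


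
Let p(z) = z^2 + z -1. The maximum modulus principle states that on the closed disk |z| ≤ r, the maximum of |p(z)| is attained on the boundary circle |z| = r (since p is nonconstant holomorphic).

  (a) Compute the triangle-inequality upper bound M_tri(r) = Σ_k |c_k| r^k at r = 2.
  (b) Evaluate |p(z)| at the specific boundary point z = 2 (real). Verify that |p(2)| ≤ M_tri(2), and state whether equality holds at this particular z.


Coefficients: c_0 = -1, c_1 = 1, c_2 = 1. Radius r = 2.
Part (a). Triangle bound: M_tri(r) = Σ_k |c_k| r^k
  = |-1|·2^0 + |1|·2^1 + |1|·2^2
  = 1 + 2 + 4 = 7.
This bounds M(r) := max_{|z|=r} |p(z)| from above; equality holds iff all terms c_k z^k can be made to align in phase at a single z on |z|=r.
Part (b). At z = 2 (real, on the circle |z| = r):
  p(2) = (-1)·2^0 + (1)·2^1 + (1)·2^2 = 5.
  |p(2)| = 5.
Check: |p(2)| = 5 ≤ 7 = M_tri(2). ✓ Equality does not hold at z = 2 (the coefficients have mixed signs, so the terms do not all align in phase there).

M_tri(2) = 7; |p(2)| = 5; equality at z=2: no.


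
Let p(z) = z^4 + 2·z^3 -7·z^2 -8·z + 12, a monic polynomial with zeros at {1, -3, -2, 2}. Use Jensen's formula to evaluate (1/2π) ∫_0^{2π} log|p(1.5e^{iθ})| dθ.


Zeros: -3, -2, 1, 2; r = 1.5.
Inside |z| < r: 1. Outside (|z| ≥ r): -3, -2, 2.
p(0) = 12, so log|p(0)| = log(12) = 2.4849.
Apply Jensen: I(r) = log|p(0)| + Σ_k log(r/|z_k|), summed over zeros inside |z| < r.
  log(r/|z_k|) for z_k = 1: log(1.5/1) = 0.4055
  Outside zeros (-3, -2, 2) contribute nothing to the Jensen sum.
Sum over inside zeros: 0.4055.
I(r) = log|p(0)| + (inside sum) = 2.4849 + 0.4055 = 2.8904.
Note: since some zeros are outside |z| ≤ r, the simplified n·log(r) form does NOT apply — only the inside zeros contribute.

I(r) ≈ 2.8904.


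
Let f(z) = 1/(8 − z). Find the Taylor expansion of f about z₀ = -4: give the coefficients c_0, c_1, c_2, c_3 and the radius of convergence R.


Let w = z − z₀, so z = z₀ + w.
Then 8 − z = 8 − (z₀ + w) = (8 − z₀) − w = 12 − w.
f(z) = 1/(12 − w) = (1/(12)) · 1/(1 − w/(12)) = Σ_{n≥0} w^n / (12)^(n+1).
So c_n = 1/(12)^(n+1):
  c_0 = 1/(12)^1 = 1/12.
  c_1 = 1/(12)^2 = 1/144.
  c_2 = 1/(12)^3 = 1/1728.
  c_3 = 1/(12)^4 = 1/20736.
The series is valid for |w/d| < 1, i.e. |z − z₀| < |d|.
Radius of convergence: R = |8 − z₀| = |12| = 12 (distance from z₀ to the singularity z = 8).

c_0 = 1/12, c_1 = 1/144, c_2 = 1/1728, c_3 = 1/20736; R = 12.


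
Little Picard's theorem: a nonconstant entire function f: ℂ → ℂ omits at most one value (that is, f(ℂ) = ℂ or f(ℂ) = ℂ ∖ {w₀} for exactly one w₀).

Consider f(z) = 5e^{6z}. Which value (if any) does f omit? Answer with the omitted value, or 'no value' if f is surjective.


Little Picard bounds the complement of f(ℂ) to at most one point.
e^{6z} is never zero on ℂ, so 5·e^{6z} takes every value in ℂ ∖ {0}. Adding 0 shifts the range to ℂ ∖ {0}. Thus f omits exactly the value 0.

Omitted value: 0.


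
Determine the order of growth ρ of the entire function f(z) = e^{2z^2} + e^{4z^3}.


Each summand is entire of order 2 and 3 respectively (as in the single-exponential case). The order of a sum is at most the max of the orders, so ρ ≤ 3. For the lower bound: on |z|=r choose arg z so that 4z^3 is real positive; then |e^{4z^3}| = e^{4r^3} while |e^{2z^2}| ≤ e^{2r^2} = o(e^{4r^3}). So |f| ≥ e^{4r^3}(1 − o(1)) and ρ ≥ 3. Hence ρ = max(2, 3) = 3.
Therefore ρ = 3.

Order ρ = 3.


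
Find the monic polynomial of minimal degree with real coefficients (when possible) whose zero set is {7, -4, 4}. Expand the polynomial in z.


The polynomial is p(z) = ∏_{α ∈ S} (z − α), where S = {7, -4, 4}.
Expanding the product yields: p(z) = z^3 -7·z^2 -16·z + 112.
The resulting polynomial has degree 3 and real coefficients as required.

p(z) = z^3 -7·z^2 -16·z + 112.


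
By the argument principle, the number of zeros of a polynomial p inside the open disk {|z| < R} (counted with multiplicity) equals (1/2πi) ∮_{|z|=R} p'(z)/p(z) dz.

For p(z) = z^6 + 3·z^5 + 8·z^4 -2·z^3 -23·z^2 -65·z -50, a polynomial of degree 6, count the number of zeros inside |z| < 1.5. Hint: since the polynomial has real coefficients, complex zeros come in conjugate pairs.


The zeros of p are: -1, (-1 + 2i), (-1 - 2i), (-1 + 2i), (-1 - 2i), 2.
Their magnitudes are: 1, 2.236, 2.236, 2.236, 2.236, 2.
Zeros with |z| < R = 1.5: -1.
Count = 1.
By the argument principle, (1/2πi) ∮_{|z|=R} p'(z)/p(z) dz equals exactly this count.

Number of zeros inside |z| < 1.5: 1.


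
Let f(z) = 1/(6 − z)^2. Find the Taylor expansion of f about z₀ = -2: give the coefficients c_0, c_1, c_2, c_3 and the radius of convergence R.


Let w = z − z₀, so z = z₀ + w.
Then 6 − z = 6 − (z₀ + w) = (6 − z₀) − w = 8 − w.
f(z) = 1/(8 − w)^2 = (1/(8)^2) · (1 − w/(8))^{−2}.
By the binomial series (1−u)^{−2} = Σ_{n≥0} C(n+1, 1) u^n for |u|<1, with u = w/(8):
  c_n = C(n+1, 1) / (8)^(n+2).
  c_0 = 1/(8)^2 = 1/64.
  c_1 = 2/(8)^3 = 1/256.
  c_2 = 3/(8)^4 = 3/4096.
  c_3 = 4/(8)^5 = 1/8192.
The series is valid for |w/d| < 1, i.e. |z − z₀| < |d|.
Radius of convergence: R = |6 − z₀| = |8| = 8 (distance from z₀ to the singularity z = 6).

c_0 = 1/64, c_1 = 1/256, c_2 = 3/4096, c_3 = 1/8192; R = 8.


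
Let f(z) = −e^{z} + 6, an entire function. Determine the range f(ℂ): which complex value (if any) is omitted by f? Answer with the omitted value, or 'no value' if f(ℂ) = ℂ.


Little Picard bounds the complement of f(ℂ) to at most one point.
e^{z} is never zero on ℂ, so -1·e^{z} takes every value in ℂ ∖ {0}. Adding 6 shifts the range to ℂ ∖ {6}. Thus f omits exactly the value 6.

Omitted value: 6.


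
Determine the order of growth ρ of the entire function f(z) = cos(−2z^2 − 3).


Write cos(w) = (e^{iw} ± e^{−iw})/(2 or 2i), so |cos(w)| ≤ e^{|w|}. With w = −2z^2 − 3, |w| ≤ 2r^2 + 3 on |z|=r, giving M(r) ≤ e^{2r^2 + 3} and ρ ≤ 2. For the lower bound, choose z on |z|=r with -2z^2 purely imaginary of modulus 2r^2; then |cos(−2z^2 − 3)| grows like e^{2r^2}/2, so ρ ≥ 2. Hence ρ = 2.
Therefore ρ = 2.

Order ρ = 2.


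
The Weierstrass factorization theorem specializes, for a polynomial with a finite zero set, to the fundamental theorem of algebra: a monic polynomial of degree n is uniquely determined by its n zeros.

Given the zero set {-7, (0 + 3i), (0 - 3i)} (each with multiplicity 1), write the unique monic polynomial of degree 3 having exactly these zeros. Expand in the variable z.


The polynomial is p(z) = ∏_{α ∈ S} (z − α), where S = {-7, (0 + 3i), (0 - 3i)}.
Expanding the product yields: p(z) = z^3 + 7·z^2 + 9·z + 63.
Note conjugate pairs combine to real quadratics: (z − (0+3i))(z − (0−3i)) = z² + 9.
The resulting polynomial has degree 3 and real coefficients as required.

p(z) = z^3 + 7·z^2 + 9·z + 63.


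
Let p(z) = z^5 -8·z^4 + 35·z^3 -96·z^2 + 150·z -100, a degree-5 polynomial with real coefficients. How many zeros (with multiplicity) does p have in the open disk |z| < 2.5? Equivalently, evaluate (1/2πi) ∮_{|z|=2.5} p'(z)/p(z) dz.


The zeros of p are: (2 + 1i), (2 - 1i), 2, (1 + 3i), (1 - 3i).
Their magnitudes are: 2.236, 2.236, 2, 3.162, 3.162.
Zeros with |z| < R = 2.5: (2 + 1i), (2 - 1i), 2.
Count = 3.
By the argument principle, (1/2πi) ∮_{|z|=R} p'(z)/p(z) dz equals exactly this count.

Number of zeros inside |z| < 2.5: 3.


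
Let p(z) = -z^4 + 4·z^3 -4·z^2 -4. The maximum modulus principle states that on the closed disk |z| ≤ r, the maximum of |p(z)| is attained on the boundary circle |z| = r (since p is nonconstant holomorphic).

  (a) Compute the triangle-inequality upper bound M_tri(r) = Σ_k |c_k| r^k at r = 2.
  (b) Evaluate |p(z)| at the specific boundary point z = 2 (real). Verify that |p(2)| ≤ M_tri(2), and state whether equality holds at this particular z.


Coefficients: c_0 = -4, c_1 = 0, c_2 = -4, c_3 = 4, c_4 = -1. Radius r = 2.
Part (a). Triangle bound: M_tri(r) = Σ_k |c_k| r^k
  = |-4|·2^0 + |0|·2^1 + |-4|·2^2 + |4|·2^3 + |-1|·2^4
  = 4 + 0 + 16 + 32 + 16 = 68.
This bounds M(r) := max_{|z|=r} |p(z)| from above; equality holds iff all terms c_k z^k can be made to align in phase at a single z on |z|=r.
Part (b). At z = 2 (real, on the circle |z| = r):
  p(2) = (-4)·2^0 + (0)·2^1 + (-4)·2^2 + (4)·2^3 + (-1)·2^4 = -4.
  |p(2)| = 4.
Check: |p(2)| = 4 ≤ 68 = M_tri(2). ✓ Equality does not hold at z = 2 (the coefficients have mixed signs, so the terms do not all align in phase there).

M_tri(2) = 68; |p(2)| = 4; equality at z=2: no.


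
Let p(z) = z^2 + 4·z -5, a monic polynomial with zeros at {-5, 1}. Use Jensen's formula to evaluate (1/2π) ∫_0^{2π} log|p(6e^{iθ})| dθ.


Zeros: -5, 1; r = 6.
Inside |z| < r: -5, 1. Outside (|z| ≥ r): ∅.
p(0) = -5, so log|p(0)| = log(5) = 1.6094.
Apply Jensen: I(r) = log|p(0)| + Σ_k log(r/|z_k|), summed over zeros inside |z| < r.
  log(r/|z_k|) for z_k = -5: log(6/5) = 0.1823
  log(r/|z_k|) for z_k = 1: log(6/1) = 1.7918
Sum over inside zeros: 1.9741.
I(r) = log|p(0)| + (inside sum) = 1.6094 + 1.9741 = 3.5835.
Closed form (all zeros inside, monic): I(r) = n·log(r) = 2·log(6) = 3.5835. ✓

I(r) ≈ 3.5835.


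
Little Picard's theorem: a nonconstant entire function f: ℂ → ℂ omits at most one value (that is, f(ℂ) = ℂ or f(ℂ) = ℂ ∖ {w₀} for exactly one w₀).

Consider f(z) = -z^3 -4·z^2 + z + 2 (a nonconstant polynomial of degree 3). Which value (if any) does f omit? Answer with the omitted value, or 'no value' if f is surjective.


Little Picard bounds the complement of f(ℂ) to at most one point.
For every w ∈ ℂ, the equation p(z) − w = 0 is a nonconstant polynomial in z and hence has at least one root by the fundamental theorem of algebra. So p is surjective onto ℂ, omitting no value.

Omitted value: no value.


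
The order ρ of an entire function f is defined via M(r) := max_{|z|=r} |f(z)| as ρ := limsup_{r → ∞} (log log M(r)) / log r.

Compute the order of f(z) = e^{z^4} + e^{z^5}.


Each summand is entire of order 4 and 5 respectively (as in the single-exponential case). The order of a sum is at most the max of the orders, so ρ ≤ 5. For the lower bound: on |z|=r choose arg z so that 1z^5 is real positive; then |e^{1z^5}| = e^{1r^5} while |e^{1z^4}| ≤ e^{1r^4} = o(e^{1r^5}). So |f| ≥ e^{1r^5}(1 − o(1)) and ρ ≥ 5. Hence ρ = max(4, 5) = 5.
Therefore ρ = 5.

Order ρ = 5.


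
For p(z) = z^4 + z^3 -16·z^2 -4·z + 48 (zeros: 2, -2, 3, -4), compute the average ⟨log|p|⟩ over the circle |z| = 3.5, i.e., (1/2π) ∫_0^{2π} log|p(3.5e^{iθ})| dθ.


Zeros: -4, -2, 2, 3; r = 3.5.
Inside |z| < r: -2, 2, 3. Outside (|z| ≥ r): -4.
p(0) = 48, so log|p(0)| = log(48) = 3.8712.
Apply Jensen: I(r) = log|p(0)| + Σ_k log(r/|z_k|), summed over zeros inside |z| < r.
  log(r/|z_k|) for z_k = 2: log(3.5/2) = 0.5596
  log(r/|z_k|) for z_k = -2: log(3.5/2) = 0.5596
  log(r/|z_k|) for z_k = 3: log(3.5/3) = 0.1542
  Outside zeros (-4) contribute nothing to the Jensen sum.
Sum over inside zeros: 1.2734.
I(r) = log|p(0)| + (inside sum) = 3.8712 + 1.2734 = 5.1446.
Note: since some zeros are outside |z| ≤ r, the simplified n·log(r) form does NOT apply — only the inside zeros contribute.

I(r) ≈ 5.1446.


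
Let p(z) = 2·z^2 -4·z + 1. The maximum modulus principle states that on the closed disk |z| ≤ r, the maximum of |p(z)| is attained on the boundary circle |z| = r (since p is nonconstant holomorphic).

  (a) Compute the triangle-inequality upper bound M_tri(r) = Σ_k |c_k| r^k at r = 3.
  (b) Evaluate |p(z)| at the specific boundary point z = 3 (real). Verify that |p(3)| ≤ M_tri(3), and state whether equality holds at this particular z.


Coefficients: c_0 = 1, c_1 = -4, c_2 = 2. Radius r = 3.
Part (a). Triangle bound: M_tri(r) = Σ_k |c_k| r^k
  = |1|·3^0 + |-4|·3^1 + |2|·3^2
  = 1 + 12 + 18 = 31.
This bounds M(r) := max_{|z|=r} |p(z)| from above; equality holds iff all terms c_k z^k can be made to align in phase at a single z on |z|=r.
Part (b). At z = 3 (real, on the circle |z| = r):
  p(3) = (1)·3^0 + (-4)·3^1 + (2)·3^2 = 7.
  |p(3)| = 7.
Check: |p(3)| = 7 ≤ 31 = M_tri(3). ✓ Equality does not hold at z = 3 (the coefficients have mixed signs, so the terms do not all align in phase there).

M_tri(3) = 31; |p(3)| = 7; equality at z=3: no.


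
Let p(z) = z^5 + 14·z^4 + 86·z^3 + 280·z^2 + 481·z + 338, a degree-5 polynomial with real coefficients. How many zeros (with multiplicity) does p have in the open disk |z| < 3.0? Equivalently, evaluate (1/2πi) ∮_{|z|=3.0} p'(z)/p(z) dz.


The zeros of p are: (-3 + 2i), (-3 - 2i), -2, (-3 + 2i), (-3 - 2i).
Their magnitudes are: 3.606, 3.606, 2, 3.606, 3.606.
Zeros with |z| < R = 3.0: -2.
Count = 1.
By the argument principle, (1/2πi) ∮_{|z|=R} p'(z)/p(z) dz equals exactly this count.

Number of zeros inside |z| < 3.0: 1.


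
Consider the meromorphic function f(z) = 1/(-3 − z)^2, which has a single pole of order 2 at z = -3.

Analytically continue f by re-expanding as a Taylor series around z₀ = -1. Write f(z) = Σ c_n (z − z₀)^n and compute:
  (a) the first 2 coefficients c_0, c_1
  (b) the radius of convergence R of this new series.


Let w = z − z₀, so z = z₀ + w.
Then -3 − z = -3 − (z₀ + w) = (-3 − z₀) − w = -2 − w.
f(z) = 1/(-2 − w)^2 = (1/(-2)^2) · (1 − w/(-2))^{−2}.
By the binomial series (1−u)^{−2} = Σ_{n≥0} C(n+1, 1) u^n for |u|<1, with u = w/(-2):
  c_n = C(n+1, 1) / (-2)^(n+2).
  c_0 = 1/(-2)^2 = 1/4.
  c_1 = 2/(-2)^3 = -1/4.
The series is valid for |w/d| < 1, i.e. |z − z₀| < |d|.
Radius of convergence: R = |-3 − z₀| = |-2| = 2 (distance from z₀ to the singularity z = -3).

c_0 = 1/4, c_1 = -1/4; R = 2.


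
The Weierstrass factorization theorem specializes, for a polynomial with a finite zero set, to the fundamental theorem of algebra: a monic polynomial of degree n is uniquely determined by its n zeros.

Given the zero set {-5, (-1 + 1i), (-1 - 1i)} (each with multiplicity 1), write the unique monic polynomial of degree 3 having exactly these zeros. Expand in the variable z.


The polynomial is p(z) = ∏_{α ∈ S} (z − α), where S = {-5, (-1 + 1i), (-1 - 1i)}.
Expanding the product yields: p(z) = z^3 + 7·z^2 + 12·z + 10.
Note conjugate pairs combine to real quadratics: (z − (-1+1i))(z − (-1−1i)) = z² + 2z + 2.
The resulting polynomial has degree 3 and real coefficients as required.

p(z) = z^3 + 7·z^2 + 12·z + 10.


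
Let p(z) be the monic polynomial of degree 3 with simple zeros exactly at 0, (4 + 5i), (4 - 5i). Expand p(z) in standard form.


The polynomial is p(z) = ∏_{α ∈ S} (z − α), where S = {0, (4 + 5i), (4 - 5i)}.
Expanding the product yields: p(z) = z^3 -8·z^2 + 41·z.
Note conjugate pairs combine to real quadratics: (z − (4+5i))(z − (4−5i)) = z² − 8z + 41.
The resulting polynomial has degree 3 and real coefficients as required.

p(z) = z^3 -8·z^2 + 41·z.


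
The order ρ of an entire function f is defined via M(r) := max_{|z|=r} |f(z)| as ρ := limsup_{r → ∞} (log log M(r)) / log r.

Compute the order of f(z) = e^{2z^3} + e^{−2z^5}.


Each summand is entire of order 3 and 5 respectively (as in the single-exponential case). The order of a sum is at most the max of the orders, so ρ ≤ 5. For the lower bound: on |z|=r choose arg z so that -2z^5 is real positive; then |e^{-2z^5}| = e^{2r^5} while |e^{2z^3}| ≤ e^{2r^3} = o(e^{2r^5}). So |f| ≥ e^{2r^5}(1 − o(1)) and ρ ≥ 5. Hence ρ = max(3, 5) = 5.
Therefore ρ = 5.

Order ρ = 5.


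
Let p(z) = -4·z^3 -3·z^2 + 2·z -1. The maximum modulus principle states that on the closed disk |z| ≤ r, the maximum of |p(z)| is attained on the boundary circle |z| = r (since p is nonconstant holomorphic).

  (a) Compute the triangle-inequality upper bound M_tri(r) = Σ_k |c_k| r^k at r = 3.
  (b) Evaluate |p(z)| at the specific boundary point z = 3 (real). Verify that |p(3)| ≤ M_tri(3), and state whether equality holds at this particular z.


Coefficients: c_0 = -1, c_1 = 2, c_2 = -3, c_3 = -4. Radius r = 3.
Part (a). Triangle bound: M_tri(r) = Σ_k |c_k| r^k
  = |-1|·3^0 + |2|·3^1 + |-3|·3^2 + |-4|·3^3
  = 1 + 6 + 27 + 108 = 142.
This bounds M(r) := max_{|z|=r} |p(z)| from above; equality holds iff all terms c_k z^k can be made to align in phase at a single z on |z|=r.
Part (b). At z = 3 (real, on the circle |z| = r):
  p(3) = (-1)·3^0 + (2)·3^1 + (-3)·3^2 + (-4)·3^3 = -130.
  |p(3)| = 130.
Check: |p(3)| = 130 ≤ 142 = M_tri(3). ✓ Equality does not hold at z = 3 (the coefficients have mixed signs, so the terms do not all align in phase there).

M_tri(3) = 142; |p(3)| = 130; equality at z=3: no.


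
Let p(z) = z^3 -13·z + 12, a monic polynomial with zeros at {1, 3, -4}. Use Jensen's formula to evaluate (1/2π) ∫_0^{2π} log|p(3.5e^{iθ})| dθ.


Zeros: -4, 1, 3; r = 3.5.
Inside |z| < r: 1, 3. Outside (|z| ≥ r): -4.
p(0) = 12, so log|p(0)| = log(12) = 2.4849.
Apply Jensen: I(r) = log|p(0)| + Σ_k log(r/|z_k|), summed over zeros inside |z| < r.
  log(r/|z_k|) for z_k = 1: log(3.5/1) = 1.2528
  log(r/|z_k|) for z_k = 3: log(3.5/3) = 0.1542
  Outside zeros (-4) contribute nothing to the Jensen sum.
Sum over inside zeros: 1.4069.
I(r) = log|p(0)| + (inside sum) = 2.4849 + 1.4069 = 3.8918.
Note: since some zeros are outside |z| ≤ r, the simplified n·log(r) form does NOT apply — only the inside zeros contribute.

I(r) ≈ 3.8918.


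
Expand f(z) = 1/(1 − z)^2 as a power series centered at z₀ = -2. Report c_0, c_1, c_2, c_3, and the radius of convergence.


Let w = z − z₀, so z = z₀ + w.
Then 1 − z = 1 − (z₀ + w) = (1 − z₀) − w = 3 − w.
f(z) = 1/(3 − w)^2 = (1/(3)^2) · (1 − w/(3))^{−2}.
By the binomial series (1−u)^{−2} = Σ_{n≥0} C(n+1, 1) u^n for |u|<1, with u = w/(3):
  c_n = C(n+1, 1) / (3)^(n+2).
  c_0 = 1/(3)^2 = 1/9.
  c_1 = 2/(3)^3 = 2/27.
  c_2 = 3/(3)^4 = 1/27.
  c_3 = 4/(3)^5 = 4/243.
The series is valid for |w/d| < 1, i.e. |z − z₀| < |d|.
Radius of convergence: R = |1 − z₀| = |3| = 3 (distance from z₀ to the singularity z = 1).

c_0 = 1/9, c_1 = 2/27, c_2 = 1/27, c_3 = 4/243; R = 3.


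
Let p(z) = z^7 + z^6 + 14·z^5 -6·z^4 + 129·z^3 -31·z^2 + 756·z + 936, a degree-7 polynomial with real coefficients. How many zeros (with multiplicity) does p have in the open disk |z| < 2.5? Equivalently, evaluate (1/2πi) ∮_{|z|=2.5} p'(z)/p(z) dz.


The zeros of p are: (-2 + 3i), (-2 - 3i), (0 + 3i), (0 - 3i), (2 + 2i), (2 - 2i), -1.
Their magnitudes are: 3.606, 3.606, 3, 3, 2.828, 2.828, 1.
Zeros with |z| < R = 2.5: -1.
Count = 1.
By the argument principle, (1/2πi) ∮_{|z|=R} p'(z)/p(z) dz equals exactly this count.

Number of zeros inside |z| < 2.5: 1.


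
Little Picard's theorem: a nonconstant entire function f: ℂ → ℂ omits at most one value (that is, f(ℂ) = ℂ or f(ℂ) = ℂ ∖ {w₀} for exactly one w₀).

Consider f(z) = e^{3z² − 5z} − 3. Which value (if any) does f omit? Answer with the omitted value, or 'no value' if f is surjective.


Little Picard bounds the complement of f(ℂ) to at most one point.
The exponent g(z) = 3z² − 5z is a nonconstant polynomial, hence surjective onto ℂ. So e^{g(z)} takes every value in {e^w : w ∈ ℂ} = ℂ ∖ {0}. Adding -3 shifts the range to ℂ ∖ {-3}. f omits exactly -3.

Omitted value: -3.


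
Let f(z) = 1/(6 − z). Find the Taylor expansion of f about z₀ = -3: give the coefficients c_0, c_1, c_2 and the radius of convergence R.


Let w = z − z₀, so z = z₀ + w.
Then 6 − z = 6 − (z₀ + w) = (6 − z₀) − w = 9 − w.
f(z) = 1/(9 − w) = (1/(9)) · 1/(1 − w/(9)) = Σ_{n≥0} w^n / (9)^(n+1).
So c_n = 1/(9)^(n+1):
  c_0 = 1/(9)^1 = 1/9.
  c_1 = 1/(9)^2 = 1/81.
  c_2 = 1/(9)^3 = 1/729.
The series is valid for |w/d| < 1, i.e. |z − z₀| < |d|.
Radius of convergence: R = |6 − z₀| = |9| = 9 (distance from z₀ to the singularity z = 6).

c_0 = 1/9, c_1 = 1/81, c_2 = 1/729; R = 9.


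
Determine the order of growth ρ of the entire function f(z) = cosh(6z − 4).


cosh(w) is a linear combination of e^{iw} and e^{−iw} (or e^w, e^{−w} in the hyperbolic case), so |cosh(w)| ≤ e^{|w|}. With w = 6z − 4, |w| ≤ 6|z| + 4 = 6r + 4 on |z| = r, giving M(r) ≤ e^{6r + 4}, so ρ ≤ 1. On a suitable ray (z = it for sin/cos; z = t for sinh/cosh, t real → ∞), |cosh(6z − 4)| grows like e^{6|t|}/2, so ρ ≥ 1. Hence ρ = 1.
Therefore ρ = 1.

Order ρ = 1.


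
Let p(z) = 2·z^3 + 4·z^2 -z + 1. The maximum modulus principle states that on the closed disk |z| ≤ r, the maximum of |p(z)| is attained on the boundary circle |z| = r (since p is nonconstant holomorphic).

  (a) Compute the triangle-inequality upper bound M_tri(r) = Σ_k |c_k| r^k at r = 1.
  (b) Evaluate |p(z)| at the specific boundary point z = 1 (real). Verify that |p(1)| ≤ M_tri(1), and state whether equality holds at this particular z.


Coefficients: c_0 = 1, c_1 = -1, c_2 = 4, c_3 = 2. Radius r = 1.
Part (a). Triangle bound: M_tri(r) = Σ_k |c_k| r^k
  = |1|·1^0 + |-1|·1^1 + |4|·1^2 + |2|·1^3
  = 1 + 1 + 4 + 2 = 8.
This bounds M(r) := max_{|z|=r} |p(z)| from above; equality holds iff all terms c_k z^k can be made to align in phase at a single z on |z|=r.
Part (b). At z = 1 (real, on the circle |z| = r):
  p(1) = (1)·1^0 + (-1)·1^1 + (4)·1^2 + (2)·1^3 = 6.
  |p(1)| = 6.
Check: |p(1)| = 6 ≤ 8 = M_tri(1). ✓ Equality does not hold at z = 1 (the coefficients have mixed signs, so the terms do not all align in phase there).

M_tri(1) = 8; |p(1)| = 6; equality at z=1: no.


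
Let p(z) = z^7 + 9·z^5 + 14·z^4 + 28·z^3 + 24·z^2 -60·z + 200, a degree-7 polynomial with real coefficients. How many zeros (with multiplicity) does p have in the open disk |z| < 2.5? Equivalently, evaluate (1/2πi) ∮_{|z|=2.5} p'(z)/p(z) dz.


The zeros of p are: (1 + 1i), (1 - 1i), -2, (-1 + 2i), (-1 - 2i), (1 + 3i), (1 - 3i).
Their magnitudes are: 1.414, 1.414, 2, 2.236, 2.236, 3.162, 3.162.
Zeros with |z| < R = 2.5: (1 + 1i), (1 - 1i), -2, (-1 + 2i), (-1 - 2i).
Count = 5.
By the argument principle, (1/2πi) ∮_{|z|=R} p'(z)/p(z) dz equals exactly this count.

Number of zeros inside |z| < 2.5: 5.


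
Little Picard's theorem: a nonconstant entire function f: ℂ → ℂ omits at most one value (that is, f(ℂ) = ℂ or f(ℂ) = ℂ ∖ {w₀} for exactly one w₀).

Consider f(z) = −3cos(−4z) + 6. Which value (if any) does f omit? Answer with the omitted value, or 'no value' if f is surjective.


Little Picard bounds the complement of f(ℂ) to at most one point.
cos is entire and surjective onto ℂ: for every w ∈ ℂ, cos(ζ) = w has a solution ζ ∈ ℂ (e.g., via the complex inverse arccos). With ζ = −4z this gives z = ζ/(-4). Then -3·cos(−4z) takes every value in -3·ℂ = ℂ, and adding 6 is a bijection of ℂ. So f is surjective and omits no value. (Note: only on the real line is cos bounded by [−1, 1].)

Omitted value: no value.


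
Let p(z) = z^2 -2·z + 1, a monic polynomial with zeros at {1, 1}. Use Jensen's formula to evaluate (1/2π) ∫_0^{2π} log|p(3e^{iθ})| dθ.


Zeros: 1, 1; r = 3.
Inside |z| < r: 1, 1. Outside (|z| ≥ r): ∅.
p(0) = 1, so log|p(0)| = log(1) = 0.0000.
Apply Jensen: I(r) = log|p(0)| + Σ_k log(r/|z_k|), summed over zeros inside |z| < r.
  log(r/|z_k|) for z_k = 1: log(3/1) = 1.0986
  log(r/|z_k|) for z_k = 1: log(3/1) = 1.0986
Sum over inside zeros: 2.1972.
I(r) = log|p(0)| + (inside sum) = 0.0000 + 2.1972 = 2.1972.
Closed form (all zeros inside, monic): I(r) = n·log(r) = 2·log(3) = 2.1972. ✓

I(r) ≈ 2.1972.


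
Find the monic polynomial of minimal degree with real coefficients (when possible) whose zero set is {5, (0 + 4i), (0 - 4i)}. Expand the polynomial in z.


The polynomial is p(z) = ∏_{α ∈ S} (z − α), where S = {5, (0 + 4i), (0 - 4i)}.
Expanding the product yields: p(z) = z^3 -5·z^2 + 16·z -80.
Note conjugate pairs combine to real quadratics: (z − (0+4i))(z − (0−4i)) = z² + 16.
The resulting polynomial has degree 3 and real coefficients as required.

p(z) = z^3 -5·z^2 + 16·z -80.


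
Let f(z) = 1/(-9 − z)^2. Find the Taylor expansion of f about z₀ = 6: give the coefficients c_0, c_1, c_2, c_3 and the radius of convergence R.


Let w = z − z₀, so z = z₀ + w.
Then -9 − z = -9 − (z₀ + w) = (-9 − z₀) − w = -15 − w.
f(z) = 1/(-15 − w)^2 = (1/(-15)^2) · (1 − w/(-15))^{−2}.
By the binomial series (1−u)^{−2} = Σ_{n≥0} C(n+1, 1) u^n for |u|<1, with u = w/(-15):
  c_n = C(n+1, 1) / (-15)^(n+2).
  c_0 = 1/(-15)^2 = 1/225.
  c_1 = 2/(-15)^3 = -2/3375.
  c_2 = 3/(-15)^4 = 1/16875.
  c_3 = 4/(-15)^5 = -4/759375.
The series is valid for |w/d| < 1, i.e. |z − z₀| < |d|.
Radius of convergence: R = |-9 − z₀| = |-15| = 15 (distance from z₀ to the singularity z = -9).

c_0 = 1/225, c_1 = -2/3375, c_2 = 1/16875, c_3 = -4/759375; R = 15.


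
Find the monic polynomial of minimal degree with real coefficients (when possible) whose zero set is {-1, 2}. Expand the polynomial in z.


The polynomial is p(z) = ∏_{α ∈ S} (z − α), where S = {-1, 2}.
Expanding the product yields: p(z) = z^2 -z -2.
The resulting polynomial has degree 2 and real coefficients as required.

p(z) = z^2 -z -2.


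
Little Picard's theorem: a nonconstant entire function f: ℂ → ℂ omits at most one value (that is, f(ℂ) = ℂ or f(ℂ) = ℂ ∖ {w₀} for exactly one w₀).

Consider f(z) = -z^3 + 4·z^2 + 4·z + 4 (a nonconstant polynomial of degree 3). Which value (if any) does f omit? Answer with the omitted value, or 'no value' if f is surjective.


Little Picard bounds the complement of f(ℂ) to at most one point.
For every w ∈ ℂ, the equation p(z) − w = 0 is a nonconstant polynomial in z and hence has at least one root by the fundamental theorem of algebra. So p is surjective onto ℂ, omitting no value.

Omitted value: no value.


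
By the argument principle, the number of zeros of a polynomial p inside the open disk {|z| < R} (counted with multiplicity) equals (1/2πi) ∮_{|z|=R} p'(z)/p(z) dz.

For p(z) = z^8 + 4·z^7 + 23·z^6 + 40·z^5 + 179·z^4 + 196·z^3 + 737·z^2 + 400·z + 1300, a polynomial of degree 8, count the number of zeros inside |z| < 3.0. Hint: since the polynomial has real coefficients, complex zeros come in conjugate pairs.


The zeros of p are: (-1 + 2i), (-1 - 2i), (-2 + 3i), (-2 - 3i), (1 + 2i), (1 - 2i), (0 + 2i), (0 - 2i).
Their magnitudes are: 2.236, 2.236, 3.606, 3.606, 2.236, 2.236, 2, 2.
Zeros with |z| < R = 3.0: (-1 + 2i), (-1 - 2i), (1 + 2i), (1 - 2i), (0 + 2i), (0 - 2i).
Count = 6.
By the argument principle, (1/2πi) ∮_{|z|=R} p'(z)/p(z) dz equals exactly this count.

Number of zeros inside |z| < 3.0: 6.


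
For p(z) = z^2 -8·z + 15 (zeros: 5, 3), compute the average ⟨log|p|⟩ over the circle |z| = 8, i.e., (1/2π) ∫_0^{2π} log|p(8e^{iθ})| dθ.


Zeros: 3, 5; r = 8.
Inside |z| < r: 3, 5. Outside (|z| ≥ r): ∅.
p(0) = 15, so log|p(0)| = log(15) = 2.7081.
Apply Jensen: I(r) = log|p(0)| + Σ_k log(r/|z_k|), summed over zeros inside |z| < r.
  log(r/|z_k|) for z_k = 5: log(8/5) = 0.4700
  log(r/|z_k|) for z_k = 3: log(8/3) = 0.9808
Sum over inside zeros: 1.4508.
I(r) = log|p(0)| + (inside sum) = 2.7081 + 1.4508 = 4.1589.
Closed form (all zeros inside, monic): I(r) = n·log(r) = 2·log(8) = 4.1589. ✓

I(r) ≈ 4.1589.


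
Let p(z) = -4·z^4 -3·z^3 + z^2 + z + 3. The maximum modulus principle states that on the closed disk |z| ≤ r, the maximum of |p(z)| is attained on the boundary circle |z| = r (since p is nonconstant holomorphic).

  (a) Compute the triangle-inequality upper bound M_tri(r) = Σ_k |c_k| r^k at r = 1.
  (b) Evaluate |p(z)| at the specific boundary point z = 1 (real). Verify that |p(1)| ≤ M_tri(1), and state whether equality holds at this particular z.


Coefficients: c_0 = 3, c_1 = 1, c_2 = 1, c_3 = -3, c_4 = -4. Radius r = 1.
Part (a). Triangle bound: M_tri(r) = Σ_k |c_k| r^k
  = |3|·1^0 + |1|·1^1 + |1|·1^2 + |-3|·1^3 + |-4|·1^4
  = 3 + 1 + 1 + 3 + 4 = 12.
This bounds M(r) := max_{|z|=r} |p(z)| from above; equality holds iff all terms c_k z^k can be made to align in phase at a single z on |z|=r.
Part (b). At z = 1 (real, on the circle |z| = r):
  p(1) = (3)·1^0 + (1)·1^1 + (1)·1^2 + (-3)·1^3 + (-4)·1^4 = -2.
  |p(1)| = 2.
Check: |p(1)| = 2 ≤ 12 = M_tri(1). ✓ Equality does not hold at z = 1 (the coefficients have mixed signs, so the terms do not all align in phase there).

M_tri(1) = 12; |p(1)| = 2; equality at z=1: no.


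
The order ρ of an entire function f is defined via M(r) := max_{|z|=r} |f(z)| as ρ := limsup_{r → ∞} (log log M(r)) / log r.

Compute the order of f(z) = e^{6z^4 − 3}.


|e^{6z^4 − 3}| = e^{Re(6·z^4) + -3} ≤ e^{6|z|^4 + -3} = e^{6r^4 + -3} on |z| = r, so ρ ≤ 4. Choosing z on |z|=r so that 6·z^4 is real positive (always possible by picking arg z appropriately) gives |f(z)| = e^{6r^4 + -3}, matching the bound. The additive constant -3 does not affect log log M(r) ~ 4·log r. Hence ρ = 4.
Therefore ρ = 4.

Order ρ = 4.


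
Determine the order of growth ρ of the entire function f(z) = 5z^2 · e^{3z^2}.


M(r) = max_{|z|=r} |5|·|z|^2·|e^{3z^2}| = 5·r^2 · e^{3r^2} (the factors attain their maxima compatibly on |z|=r). Then log M(r) = log 5 + 2·log r + 3r^2, dominated by the last term, so log log M(r) ~ 2·log r. The polynomial factor 5z^2 contributes only a log r term and does not affect the order. ρ = 2.
Therefore ρ = 2.

Order ρ = 2.


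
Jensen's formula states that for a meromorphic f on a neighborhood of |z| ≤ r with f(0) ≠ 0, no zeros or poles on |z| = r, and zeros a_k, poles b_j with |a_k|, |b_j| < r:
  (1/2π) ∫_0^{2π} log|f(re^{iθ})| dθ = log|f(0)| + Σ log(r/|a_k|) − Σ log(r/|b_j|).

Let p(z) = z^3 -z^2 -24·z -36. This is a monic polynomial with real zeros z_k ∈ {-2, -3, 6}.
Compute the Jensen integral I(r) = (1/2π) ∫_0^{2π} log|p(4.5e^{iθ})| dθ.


Zeros: -3, -2, 6; r = 4.5.
Inside |z| < r: -3, -2. Outside (|z| ≥ r): 6.
p(0) = -36, so log|p(0)| = log(36) = 3.5835.
Apply Jensen: I(r) = log|p(0)| + Σ_k log(r/|z_k|), summed over zeros inside |z| < r.
  log(r/|z_k|) for z_k = -2: log(4.5/2) = 0.8109
  log(r/|z_k|) for z_k = -3: log(4.5/3) = 0.4055
  Outside zeros (6) contribute nothing to the Jensen sum.
Sum over inside zeros: 1.2164.
I(r) = log|p(0)| + (inside sum) = 3.5835 + 1.2164 = 4.7999.
Note: since some zeros are outside |z| ≤ r, the simplified n·log(r) form does NOT apply — only the inside zeros contribute.

I(r) ≈ 4.7999.


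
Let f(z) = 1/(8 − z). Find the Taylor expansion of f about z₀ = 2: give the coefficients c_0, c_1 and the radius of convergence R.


Let w = z − z₀, so z = z₀ + w.
Then 8 − z = 8 − (z₀ + w) = (8 − z₀) − w = 6 − w.
f(z) = 1/(6 − w) = (1/(6)) · 1/(1 − w/(6)) = Σ_{n≥0} w^n / (6)^(n+1).
So c_n = 1/(6)^(n+1):
  c_0 = 1/(6)^1 = 1/6.
  c_1 = 1/(6)^2 = 1/36.
The series is valid for |w/d| < 1, i.e. |z − z₀| < |d|.
Radius of convergence: R = |8 − z₀| = |6| = 6 (distance from z₀ to the singularity z = 8).

c_0 = 1/6, c_1 = 1/36; R = 6.


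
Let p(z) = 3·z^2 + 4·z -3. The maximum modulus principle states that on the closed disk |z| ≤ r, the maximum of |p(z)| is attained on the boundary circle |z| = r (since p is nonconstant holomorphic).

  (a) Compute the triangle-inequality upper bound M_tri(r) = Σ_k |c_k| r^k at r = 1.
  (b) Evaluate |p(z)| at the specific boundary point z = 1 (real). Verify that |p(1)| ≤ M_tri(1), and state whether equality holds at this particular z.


Coefficients: c_0 = -3, c_1 = 4, c_2 = 3. Radius r = 1.
Part (a). Triangle bound: M_tri(r) = Σ_k |c_k| r^k
  = |-3|·1^0 + |4|·1^1 + |3|·1^2
  = 3 + 4 + 3 = 10.
This bounds M(r) := max_{|z|=r} |p(z)| from above; equality holds iff all terms c_k z^k can be made to align in phase at a single z on |z|=r.
Part (b). At z = 1 (real, on the circle |z| = r):
  p(1) = (-3)·1^0 + (4)·1^1 + (3)·1^2 = 4.
  |p(1)| = 4.
Check: |p(1)| = 4 ≤ 10 = M_tri(1). ✓ Equality does not hold at z = 1 (the coefficients have mixed signs, so the terms do not all align in phase there).

M_tri(1) = 10; |p(1)| = 4; equality at z=1: no.


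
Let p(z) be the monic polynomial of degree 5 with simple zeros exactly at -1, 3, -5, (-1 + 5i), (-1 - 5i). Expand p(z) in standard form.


The polynomial is p(z) = ∏_{α ∈ S} (z − α), where S = {-1, 3, -5, (-1 + 5i), (-1 - 5i)}.
Expanding the product yields: p(z) = z^5 + 5·z^4 + 19·z^3 + 37·z^2 -368·z -390.
Note conjugate pairs combine to real quadratics: (z − (-1+5i))(z − (-1−5i)) = z² + 2z + 26.
The resulting polynomial has degree 5 and real coefficients as required.

p(z) = z^5 + 5·z^4 + 19·z^3 + 37·z^2 -368·z -390.


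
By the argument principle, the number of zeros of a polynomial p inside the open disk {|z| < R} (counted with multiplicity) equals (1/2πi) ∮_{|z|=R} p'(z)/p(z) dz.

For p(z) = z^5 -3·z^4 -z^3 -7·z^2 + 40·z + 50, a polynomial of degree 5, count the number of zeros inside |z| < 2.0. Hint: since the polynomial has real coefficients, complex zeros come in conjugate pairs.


The zeros of p are: (-1 + 2i), (-1 - 2i), -1, (3 + 1i), (3 - 1i).
Their magnitudes are: 2.236, 2.236, 1, 3.162, 3.162.
Zeros with |z| < R = 2.0: -1.
Count = 1.
By the argument principle, (1/2πi) ∮_{|z|=R} p'(z)/p(z) dz equals exactly this count.

Number of zeros inside |z| < 2.0: 1.


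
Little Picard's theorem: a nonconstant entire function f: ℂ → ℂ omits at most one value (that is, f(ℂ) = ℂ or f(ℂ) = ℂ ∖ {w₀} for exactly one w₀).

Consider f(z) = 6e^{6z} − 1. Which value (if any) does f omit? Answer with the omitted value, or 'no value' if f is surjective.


Little Picard bounds the complement of f(ℂ) to at most one point.
e^{6z} is never zero on ℂ, so 6·e^{6z} takes every value in ℂ ∖ {0}. Adding -1 shifts the range to ℂ ∖ {-1}. Thus f omits exactly the value -1.

Omitted value: -1.


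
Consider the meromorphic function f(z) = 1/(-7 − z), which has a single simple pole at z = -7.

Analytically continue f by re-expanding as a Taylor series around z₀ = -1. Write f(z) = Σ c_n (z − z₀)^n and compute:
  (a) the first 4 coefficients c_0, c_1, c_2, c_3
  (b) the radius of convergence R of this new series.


Let w = z − z₀, so z = z₀ + w.
Then -7 − z = -7 − (z₀ + w) = (-7 − z₀) − w = -6 − w.
f(z) = 1/(-6 − w) = (1/(-6)) · 1/(1 − w/(-6)) = Σ_{n≥0} w^n / (-6)^(n+1).
So c_n = 1/(-6)^(n+1):
  c_0 = 1/(-6)^1 = -1/6.
  c_1 = 1/(-6)^2 = 1/36.
  c_2 = 1/(-6)^3 = -1/216.
  c_3 = 1/(-6)^4 = 1/1296.
The series is valid for |w/d| < 1, i.e. |z − z₀| < |d|.
Radius of convergence: R = |-7 − z₀| = |-6| = 6 (distance from z₀ to the singularity z = -7).

c_0 = -1/6, c_1 = 1/36, c_2 = -1/216, c_3 = 1/1296; R = 6.
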